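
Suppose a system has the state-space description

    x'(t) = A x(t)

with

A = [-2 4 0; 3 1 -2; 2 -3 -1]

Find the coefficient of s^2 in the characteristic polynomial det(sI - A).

Expand det(sI - A) for the 3×3 matrix.
p(s) = s^3 + 2s^2 - 19s - 10.
(Check: constant term = det(-A) = (-1)^3 det A = -10; coefficient of s^2 = -tr A = 2.)
The coefficient of s^2 is 2.

2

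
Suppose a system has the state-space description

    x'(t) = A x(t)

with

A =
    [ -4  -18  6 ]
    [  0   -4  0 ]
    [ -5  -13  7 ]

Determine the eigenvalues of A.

det(sI - A) = s^3 - (tr A)s^2 + (M11 + M22 + M33)s - det A, where Mii is the 2×2 principal minor of A obtained by deleting row i and column i.
tr A = (-4) + (-4) + 7 = -1; M11 = (-4)·7 - 0·(-13) = -28 - 0 = -28; M22 = (-4)·7 - 6·(-5) = -28 - (-30) = 2; M33 = (-4)·(-4) - (-18)·0 = 16 - 0 = 16; sum of minors = -10.
det A = (-4)·((-4)·7 - 0·(-13)) - (-18)·(0·7 - 0·(-5)) + 6·(0·(-13) - (-4)·(-5)) = (-4)·(-28) - (-18)·0 + 6·(-20) = -8.
So p(s) = det(sI - A) = s^3 + s^2 - 10s + 8.
Rational-root test: any integer root divides 8. Testing small divisors, s = 1 works: p(1) = 1 + 1 + (-10) + 8 = 0, so (s - 1) is a factor.
Dividing, p(s) = (s - 1)(s^2 + 2s - 8).
Factor s^2 + 2s - 8: two numbers with sum -2 and product -8 are 2 and -4, so s^2 + 2s - 8 = (s - 2)(s + 4).
Hence p(s) = (s - 2) (s - 1) (s + 4), with roots -4, 1, 2.
At least one eigenvalue has non-negative real part, so the system is not asymptotically stable.

-4, 1, 2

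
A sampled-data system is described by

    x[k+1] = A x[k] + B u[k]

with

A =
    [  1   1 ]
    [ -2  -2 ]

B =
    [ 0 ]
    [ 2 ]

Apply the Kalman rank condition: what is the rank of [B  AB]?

AB = [[2], [-4]]
Controllability matrix C = [B  AB] = [[0, 2], [2, -4]]
det(C) = 0·(-4) - 2·2 = 0 - 4 = -4 ≠ 0, so rank(C) = 2.
rank(C) = 2 = n, so the pair (A, B) is completely controllable.

2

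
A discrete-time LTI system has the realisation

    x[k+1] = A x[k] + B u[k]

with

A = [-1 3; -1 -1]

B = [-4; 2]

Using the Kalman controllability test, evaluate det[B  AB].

AB = [[10], [2]]
Controllability matrix C = [B  AB] = [[-4, 10], [2, 2]]
det(C) = (-4)·2 - 10·2 = -8 - 20 = -28
Since det(C) ≠ 0, rank(C) = 2 and the system is completely controllable.

-28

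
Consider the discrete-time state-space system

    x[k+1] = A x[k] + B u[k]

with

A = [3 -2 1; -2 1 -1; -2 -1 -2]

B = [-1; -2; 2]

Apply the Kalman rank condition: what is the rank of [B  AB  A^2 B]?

AB = [[3], [-2], [0]]
A^2B = [[13], [-8], [-4]]
Controllability matrix C = [B  AB  A^2B] = [[-1, 3, 13], [-2, -2, -8], [2, 0, -4]]
det(C) = (-1)·((-2)·(-4) - (-8)·0) - 3·((-2)·(-4) - (-8)·2) + 13·((-2)·0 - (-2)·2) = (-1)·8 - 3·24 + 13·4 = -28 ≠ 0, so rank(C) = 3.
rank(C) = 3 = n, so the pair (A, B) is completely controllable.

3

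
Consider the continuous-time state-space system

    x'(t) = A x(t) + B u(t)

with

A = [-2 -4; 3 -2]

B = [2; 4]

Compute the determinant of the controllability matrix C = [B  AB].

AB = [[-20], [-2]]
Controllability matrix C = [B  AB] = [[2, -20], [4, -2]]
det(C) = 2·(-2) - (-20)·4 = -4 - (-80) = 76
Since det(C) ≠ 0, rank(C) = 2 and the system is completely controllable.

76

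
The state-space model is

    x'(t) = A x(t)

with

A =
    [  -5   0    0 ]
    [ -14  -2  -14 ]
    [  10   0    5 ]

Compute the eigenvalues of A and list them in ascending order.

det(sI - A) = s^3 - (tr A)s^2 + (M11 + M22 + M33)s - det A, where Mii is the 2×2 principal minor of A obtained by deleting row i and column i.
tr A = (-5) + (-2) + 5 = -2; M11 = (-2)·5 - (-14)·0 = -10 - 0 = -10; M22 = (-5)·5 - 0·10 = -25 - 0 = -25; M33 = (-5)·(-2) - 0·(-14) = 10 - 0 = 10; sum of minors = -25.
det A = (-5)·((-2)·5 - (-14)·0) - 0·((-14)·5 - (-14)·10) + 0·((-14)·0 - (-2)·10) = (-5)·(-10) - 0·70 + 0·20 = 50.
So p(s) = det(sI - A) = s^3 + 2s^2 - 25s - 50.
Rational-root test: any integer root divides -50. Testing small divisors, s = -2 works: p(-2) = -8 + 8 + 50 + (-50) = 0, so (s + 2) is a factor.
Dividing, p(s) = (s + 2)(s^2 - 25).
Factor s^2 - 25: two numbers with sum 0 and product -25 are 5 and -5, so s^2 - 25 = (s - 5)(s + 5).
Hence p(s) = (s - 5) (s + 2) (s + 5), with roots -5, -2, 5.
At least one eigenvalue has non-negative real part, so the system is not asymptotically stable.

-5, -2, 5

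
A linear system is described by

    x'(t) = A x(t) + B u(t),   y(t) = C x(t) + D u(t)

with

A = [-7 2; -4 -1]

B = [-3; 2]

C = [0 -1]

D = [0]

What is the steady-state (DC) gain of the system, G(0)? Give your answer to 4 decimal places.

G(0) = C(-A)^{-1}B + D = -C A^{-1} B + D.
det A = 15, so A^{-1} = (1/15)·adj(A) = [[-1/15, -2/15], [4/15, -7/15]]
A^{-1} B = [-1/15, -26/15]^T
C A^{-1} B = 26/15
G(0) = D - C A^{-1} B = 0 - (26/15) = -26/15 ≈ -1.7333

-1.7333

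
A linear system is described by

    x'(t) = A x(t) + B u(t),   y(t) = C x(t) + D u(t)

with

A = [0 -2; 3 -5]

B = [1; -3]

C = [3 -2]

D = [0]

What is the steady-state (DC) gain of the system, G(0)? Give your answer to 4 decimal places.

4.5000

G(0) = C(-A)^{-1}B + D = -C A^{-1} B + D.
det A = 6, so A^{-1} = (1/6)·adj(A) = [[-5/6, 1/3], [-1/2, 0]]
A^{-1} B = [-11/6, -1/2]^T
C A^{-1} B = -9/2
G(0) = D - C A^{-1} B = 0 - (-9/2) = 9/2 ≈ 4.5000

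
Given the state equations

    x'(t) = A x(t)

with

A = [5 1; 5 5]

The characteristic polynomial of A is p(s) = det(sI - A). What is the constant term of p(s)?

For a 2×2 matrix, det(sI - A) = s^2 - (tr A)s + det A.
tr A = 10, det A = 20.
So p(s) = s^2 - 10s + 20.
The constant term is 20.

20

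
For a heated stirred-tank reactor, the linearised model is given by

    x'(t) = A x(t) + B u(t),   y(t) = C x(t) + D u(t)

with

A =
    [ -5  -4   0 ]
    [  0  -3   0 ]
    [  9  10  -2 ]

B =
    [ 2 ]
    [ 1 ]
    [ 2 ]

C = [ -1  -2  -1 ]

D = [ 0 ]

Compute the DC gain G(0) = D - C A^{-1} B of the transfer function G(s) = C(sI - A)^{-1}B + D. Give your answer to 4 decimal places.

G(0) = C(-A)^{-1}B + D = -C A^{-1} B + D.
det A = -30, so A^{-1} = (1/-30)·adj(A) = [[-1/5, 4/15, 0], [0, -1/3, 0], [-9/10, -7/15, -1/2]]
A^{-1} B = [-2/15, -1/3, -49/15]^T
C A^{-1} B = 61/15
G(0) = D - C A^{-1} B = 0 - (61/15) = -61/15 ≈ -4.0667

-4.0667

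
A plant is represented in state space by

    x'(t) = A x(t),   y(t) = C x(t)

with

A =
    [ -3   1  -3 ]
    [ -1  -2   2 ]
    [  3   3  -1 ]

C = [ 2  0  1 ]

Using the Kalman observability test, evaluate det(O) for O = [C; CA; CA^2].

-29

CA = [[-3, 5, -7]]
CA^2 = [[-17, -34, 26]]
Observability matrix O = [C; CA; CA^2] = [[2, 0, 1], [-3, 5, -7], [-17, -34, 26]]
Expanding along the first row, det(O) = 2·(5·26 - (-7)·(-34)) - 0·((-3)·26 - (-7)·(-17)) + 1·((-3)·(-34) - 5·(-17)) = 2·(-108) - 0·(-197) + 1·187 = -29
Since det(O) ≠ 0, rank(O) = 3 and the system is completely observable.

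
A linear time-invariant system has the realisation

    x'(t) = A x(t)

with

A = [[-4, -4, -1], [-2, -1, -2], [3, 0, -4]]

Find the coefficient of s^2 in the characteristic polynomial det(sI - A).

Expand det(sI - A) for the 3×3 matrix.
p(s) = s^3 + 9s^2 + 19s - 37.
(Check: constant term = det(-A) = (-1)^3 det A = -37; coefficient of s^2 = -tr A = 9.)
The coefficient of s^2 is 9.

9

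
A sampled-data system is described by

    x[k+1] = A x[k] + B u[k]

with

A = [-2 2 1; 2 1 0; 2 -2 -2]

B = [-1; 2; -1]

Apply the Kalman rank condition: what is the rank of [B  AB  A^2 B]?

3

AB = [[5], [0], [-4]]
A^2B = [[-14], [10], [18]]
Controllability matrix C = [B  AB  A^2B] = [[-1, 5, -14], [2, 0, 10], [-1, -4, 18]]
det(C) = (-1)·(0·18 - 10·(-4)) - 5·(2·18 - 10·(-1)) + (-14)·(2·(-4) - 0·(-1)) = (-1)·40 - 5·46 + (-14)·(-8) = -158 ≠ 0, so rank(C) = 3.
rank(C) = 3 = n, so the pair (A, B) is completely controllable.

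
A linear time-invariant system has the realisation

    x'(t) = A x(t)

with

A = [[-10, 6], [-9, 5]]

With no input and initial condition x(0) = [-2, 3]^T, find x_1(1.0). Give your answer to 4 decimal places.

det(sI - A) = s^2 - (tr A)s + det A, with tr A = (-10) + 5 = -5 and det A = (-10)·5 - 6·(-9) = -50 - (-54) = 4.
So p(s) = det(sI - A) = s^2 + 5s + 4.
Factor s^2 + 5s + 4: two numbers with sum -5 and product 4 are -1 and -4, so s^2 + 5s + 4 = (s + 1)(s + 4).
Hence p(s) = (s + 1) (s + 4), with roots -4, -1.
The eigenvalues -4, -1 are distinct and real, so A is diagonalisable and x(t) = e^{At} x(0) = V diag(e^{λ_i t}) V^{-1} x(0), where the columns of V are the eigenvectors.
λ = -4: A - (-4)I = [[-6, 6], [-9, 9]]. Row 1 gives (-6)·v1 + 6·v2 = 0, so take v_1 = [1, 1]^T.
λ = -1: A - (-1)I = [[-9, 6], [-9, 6]]. Row 1 gives (-9)·v1 + 6·v2 = 0, so take v_2 = [2, 3]^T.
V = [v_1 v_2] = [[1, 2], [1, 3]] has det V = 1, so V^{-1} = adj(V)/det V = [[3, -2], [-1, 1]].
Modal coordinates z(0) = V^{-1} x(0): 3·(-2) + (-2)·3 = -12; (-1)·(-2) + 1·3 = 5; so z(0) = [-12, 5]^T.
x_1(t) = Σ_i (v_i)_1 · z_i(0) · e^{λ_i t} (row 1 of V times the modal terms).
x_1(1.0) = 1·(-12)·e^{-4·1.0} + 2·5·e^{-1·1.0} = (-12)·0.018316 + 10·0.367879 = 3.4590.

3.4590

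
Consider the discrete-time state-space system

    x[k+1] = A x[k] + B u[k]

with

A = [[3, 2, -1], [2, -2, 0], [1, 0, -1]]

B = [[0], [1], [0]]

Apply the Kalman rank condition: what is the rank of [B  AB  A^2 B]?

3

AB = [[2], [-2], [0]]
A^2B = [[2], [8], [2]]
Controllability matrix C = [B  AB  A^2B] = [[0, 2, 2], [1, -2, 8], [0, 0, 2]]
det(C) = 0·((-2)·2 - 8·0) - 2·(1·2 - 8·0) + 2·(1·0 - (-2)·0) = 0·(-4) - 2·2 + 2·0 = -4 ≠ 0, so rank(C) = 3.
rank(C) = 3 = n, so the pair (A, B) is completely controllable.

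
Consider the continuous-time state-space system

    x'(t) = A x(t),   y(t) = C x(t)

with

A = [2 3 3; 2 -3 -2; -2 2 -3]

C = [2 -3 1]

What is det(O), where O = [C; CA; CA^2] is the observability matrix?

CA = [[-4, 17, 9]]
CA^2 = [[8, -45, -73]]
Observability matrix O = [C; CA; CA^2] = [[2, -3, 1], [-4, 17, 9], [8, -45, -73]]
Expanding along the first row, det(O) = 2·(17·(-73) - 9·(-45)) - (-3)·((-4)·(-73) - 9·8) + 1·((-4)·(-45) - 17·8) = 2·(-836) - (-3)·220 + 1·44 = -968
Since det(O) ≠ 0, rank(O) = 3 and the system is completely observable.

-968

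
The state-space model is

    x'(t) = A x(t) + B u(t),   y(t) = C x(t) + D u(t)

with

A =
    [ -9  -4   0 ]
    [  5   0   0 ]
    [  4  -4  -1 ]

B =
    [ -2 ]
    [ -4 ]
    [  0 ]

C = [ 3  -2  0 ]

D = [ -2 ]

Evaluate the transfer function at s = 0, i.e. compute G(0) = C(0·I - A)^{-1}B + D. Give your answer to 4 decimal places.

5.0000

G(0) = C(-A)^{-1}B + D = -C A^{-1} B + D.
det A = -20, so A^{-1} = (1/-20)·adj(A) = [[0, 1/5, 0], [-1/4, -9/20, 0], [1, 13/5, -1]]
A^{-1} B = [-4/5, 23/10, -62/5]^T
C A^{-1} B = -7
G(0) = D - C A^{-1} B = -2 - (-7) = 5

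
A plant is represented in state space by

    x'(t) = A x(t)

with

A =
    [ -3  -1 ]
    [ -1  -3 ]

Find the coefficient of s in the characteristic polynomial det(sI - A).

6

For a 2×2 matrix, det(sI - A) = s^2 - (tr A)s + det A.
tr A = -6, det A = 8.
So p(s) = s^2 + 6s + 8.
The coefficient of s is 6.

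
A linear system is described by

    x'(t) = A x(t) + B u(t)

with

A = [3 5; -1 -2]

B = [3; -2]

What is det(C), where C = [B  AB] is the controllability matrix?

AB = [[-1], [1]]
Controllability matrix C = [B  AB] = [[3, -1], [-2, 1]]
det(C) = 3·1 - (-1)·(-2) = 3 - 2 = 1
Since det(C) ≠ 0, rank(C) = 2 and the system is completely controllable.

1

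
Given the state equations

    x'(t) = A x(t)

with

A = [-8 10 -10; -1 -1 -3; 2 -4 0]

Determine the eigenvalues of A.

det(sI - A) = s^3 - (tr A)s^2 + (M11 + M22 + M33)s - det A, where Mii is the 2×2 principal minor of A obtained by deleting row i and column i.
tr A = (-8) + (-1) + 0 = -9; M11 = (-1)·0 - (-3)·(-4) = 0 - 12 = -12; M22 = (-8)·0 - (-10)·2 = 0 - (-20) = 20; M33 = (-8)·(-1) - 10·(-1) = 8 - (-10) = 18; sum of minors = 26.
det A = (-8)·((-1)·0 - (-3)·(-4)) - 10·((-1)·0 - (-3)·2) + (-10)·((-1)·(-4) - (-1)·2) = (-8)·(-12) - 10·6 + (-10)·6 = -24.
So p(s) = det(sI - A) = s^3 + 9s^2 + 26s + 24.
Rational-root test: any integer root divides 24. Testing small divisors, s = -2 works: p(-2) = -8 + 36 + (-52) + 24 = 0, so (s + 2) is a factor.
Dividing, p(s) = (s + 2)(s^2 + 7s + 12).
Factor s^2 + 7s + 12: two numbers with sum -7 and product 12 are -3 and -4, so s^2 + 7s + 12 = (s + 3)(s + 4).
Hence p(s) = (s + 2) (s + 3) (s + 4), with roots -4, -3, -2.
All eigenvalues have negative real part, so the system is asymptotically stable.

-4, -3, -2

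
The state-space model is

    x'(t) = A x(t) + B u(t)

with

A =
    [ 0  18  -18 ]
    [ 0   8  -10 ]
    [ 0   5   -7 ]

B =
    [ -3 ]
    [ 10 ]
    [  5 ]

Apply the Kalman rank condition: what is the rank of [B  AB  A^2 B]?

AB = [[90], [30], [15]]
A^2B = [[270], [90], [45]]
Controllability matrix C = [B  AB  A^2B] = [[-3, 90, 270], [10, 30, 90], [5, 15, 45]]
The rows r1, r2, r3 of C are linearly dependent: -r2 + 2·r3 = 0 (check each entry), so rank(C) ≤ 2.
The 2×2 minor from rows 1, 2, columns 1, 2 is (-3)·30 - 90·10 = -90 - 900 = -990 ≠ 0, so rank(C) = 2.
rank(C) = 2 < n = 3, so the pair (A, B) is not completely controllable.

2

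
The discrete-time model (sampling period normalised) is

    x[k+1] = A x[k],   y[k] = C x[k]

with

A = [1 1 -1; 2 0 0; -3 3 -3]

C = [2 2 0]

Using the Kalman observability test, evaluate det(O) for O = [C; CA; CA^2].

-64

CA = [[6, 2, -2]]
CA^2 = [[16, 0, 0]]
Observability matrix O = [C; CA; CA^2] = [[2, 2, 0], [6, 2, -2], [16, 0, 0]]
Expanding along the first row, det(O) = 2·(2·0 - (-2)·0) - 2·(6·0 - (-2)·16) + 0·(6·0 - 2·16) = 2·0 - 2·32 + 0·(-32) = -64
Since det(O) ≠ 0, rank(O) = 3 and the system is completely observable.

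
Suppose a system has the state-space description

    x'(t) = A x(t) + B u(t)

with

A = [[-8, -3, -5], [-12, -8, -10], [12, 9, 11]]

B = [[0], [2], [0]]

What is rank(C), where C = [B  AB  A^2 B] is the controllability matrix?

2

AB = [[-6], [-16], [18]]
A^2B = [[6], [20], [-18]]
Controllability matrix C = [B  AB  A^2B] = [[0, -6, 6], [2, -16, 20], [0, 18, -18]]
The rows r1, r2, r3 of C are linearly dependent: 3·r1 + r3 = 0 (check each entry), so rank(C) ≤ 2.
The 2×2 minor from rows 1, 2, columns 1, 2 is 0·(-16) - (-6)·2 = 0 - (-12) = 12 ≠ 0, so rank(C) = 2.
rank(C) = 2 < n = 3, so the pair (A, B) is not completely controllable.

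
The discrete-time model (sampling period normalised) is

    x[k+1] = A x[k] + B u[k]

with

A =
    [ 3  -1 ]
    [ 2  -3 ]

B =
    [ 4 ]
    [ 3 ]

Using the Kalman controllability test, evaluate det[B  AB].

AB = [[9], [-1]]
Controllability matrix C = [B  AB] = [[4, 9], [3, -1]]
det(C) = 4·(-1) - 9·3 = -4 - 27 = -31
Since det(C) ≠ 0, rank(C) = 2 and the system is completely controllable.

-31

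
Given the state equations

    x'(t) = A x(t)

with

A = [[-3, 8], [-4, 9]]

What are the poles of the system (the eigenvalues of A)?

1, 5

det(sI - A) = s^2 - (tr A)s + det A, with tr A = (-3) + 9 = 6 and det A = (-3)·9 - 8·(-4) = -27 - (-32) = 5.
So p(s) = det(sI - A) = s^2 - 6s + 5.
Factor s^2 - 6s + 5: two numbers with sum 6 and product 5 are 5 and 1, so s^2 - 6s + 5 = (s - 5)(s - 1).
Hence p(s) = (s - 5) (s - 1), with roots 1, 5.
At least one eigenvalue has non-negative real part, so the system is not asymptotically stable.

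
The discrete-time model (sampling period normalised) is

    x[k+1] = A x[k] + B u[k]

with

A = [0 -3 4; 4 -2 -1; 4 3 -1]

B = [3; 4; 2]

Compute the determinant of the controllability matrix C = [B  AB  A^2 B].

AB = [[-4], [2], [22]]
A^2B = [[82], [-42], [-32]]
Controllability matrix C = [B  AB  A^2B] = [[3, -4, 82], [4, 2, -42], [2, 22, -32]]
Expanding along the first row, det(C) = 3·(2·(-32) - (-42)·22) - (-4)·(4·(-32) - (-42)·2) + 82·(4·22 - 2·2) = 3·860 - (-4)·(-44) + 82·84 = 9292
Since det(C) ≠ 0, rank(C) = 3 and the system is completely controllable.

9292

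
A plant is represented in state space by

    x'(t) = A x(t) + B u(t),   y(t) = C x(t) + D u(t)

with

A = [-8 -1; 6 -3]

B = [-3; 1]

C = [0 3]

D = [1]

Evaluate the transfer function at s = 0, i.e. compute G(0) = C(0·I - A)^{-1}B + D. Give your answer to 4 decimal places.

G(0) = C(-A)^{-1}B + D = -C A^{-1} B + D.
det A = 30, so A^{-1} = (1/30)·adj(A) = [[-1/10, 1/30], [-1/5, -4/15]]
A^{-1} B = [1/3, 1/3]^T
C A^{-1} B = 1
G(0) = D - C A^{-1} B = 1 - (1) = 0

0.0000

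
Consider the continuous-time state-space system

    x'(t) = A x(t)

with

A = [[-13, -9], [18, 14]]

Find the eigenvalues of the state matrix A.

-4, 5

det(sI - A) = s^2 - (tr A)s + det A, with tr A = (-13) + 14 = 1 and det A = (-13)·14 - (-9)·18 = -182 - (-162) = -20.
So p(s) = det(sI - A) = s^2 - s - 20.
Factor s^2 - s - 20: two numbers with sum 1 and product -20 are 5 and -4, so s^2 - s - 20 = (s - 5)(s + 4).
Hence p(s) = (s - 5) (s + 4), with roots -4, 5.
At least one eigenvalue has non-negative real part, so the system is not asymptotically stable.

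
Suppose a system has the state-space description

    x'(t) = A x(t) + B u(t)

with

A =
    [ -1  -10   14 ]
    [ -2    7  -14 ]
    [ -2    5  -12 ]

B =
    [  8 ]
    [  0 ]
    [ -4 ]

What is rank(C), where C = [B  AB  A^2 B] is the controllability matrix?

2

AB = [[-64], [40], [32]]
A^2B = [[112], [-40], [-56]]
Controllability matrix C = [B  AB  A^2B] = [[8, -64, 112], [0, 40, -40], [-4, 32, -56]]
The rows r1, r2, r3 of C are linearly dependent: r1 + 2·r3 = 0 (check each entry), so rank(C) ≤ 2.
The 2×2 minor from rows 1, 2, columns 1, 2 is 8·40 - (-64)·0 = 320 - 0 = 320 ≠ 0, so rank(C) = 2.
rank(C) = 2 < n = 3, so the pair (A, B) is not completely controllable.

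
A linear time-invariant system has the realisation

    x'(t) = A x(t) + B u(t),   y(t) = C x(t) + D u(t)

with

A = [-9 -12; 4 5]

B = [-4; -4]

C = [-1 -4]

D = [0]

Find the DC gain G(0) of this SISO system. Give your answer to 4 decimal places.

G(0) = C(-A)^{-1}B + D = -C A^{-1} B + D.
det A = 3, so A^{-1} = (1/3)·adj(A) = [[5/3, 4], [-4/3, -3]]
A^{-1} B = [-68/3, 52/3]^T
C A^{-1} B = -140/3
G(0) = D - C A^{-1} B = 0 - (-140/3) = 140/3 ≈ 46.6667

46.6667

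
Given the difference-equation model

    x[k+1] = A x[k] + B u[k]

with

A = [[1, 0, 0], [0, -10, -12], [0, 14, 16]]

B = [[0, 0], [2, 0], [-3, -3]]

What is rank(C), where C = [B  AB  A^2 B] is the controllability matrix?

AB = [[0, 0], [16, 36], [-20, -48]]
A^2B = [[0, 0], [80, 216], [-96, -264]]
Controllability matrix C = [B  AB  A^2B] = [[0, 0, 0, 0, 0, 0], [2, 0, 16, 36, 80, 216], [-3, -3, -20, -48, -96, -264]]
Row 1 of C is identically zero, so rank(C) ≤ 2.
The 2×2 minor from rows 2, 3, columns 1, 2 is 2·(-3) - 0·(-3) = -6 - 0 = -6 ≠ 0, so rank(C) = 2.
rank(C) = 2 < n = 3, so the pair (A, B) is not completely controllable.

2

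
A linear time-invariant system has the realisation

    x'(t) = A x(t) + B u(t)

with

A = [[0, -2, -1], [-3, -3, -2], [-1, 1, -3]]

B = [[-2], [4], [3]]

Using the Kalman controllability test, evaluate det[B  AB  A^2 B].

-1733

AB = [[-11], [-12], [-3]]
A^2B = [[27], [75], [8]]
Controllability matrix C = [B  AB  A^2B] = [[-2, -11, 27], [4, -12, 75], [3, -3, 8]]
Expanding along the first row, det(C) = (-2)·((-12)·8 - 75·(-3)) - (-11)·(4·8 - 75·3) + 27·(4·(-3) - (-12)·3) = (-2)·129 - (-11)·(-193) + 27·24 = -1733
Since det(C) ≠ 0, rank(C) = 3 and the system is completely controllable.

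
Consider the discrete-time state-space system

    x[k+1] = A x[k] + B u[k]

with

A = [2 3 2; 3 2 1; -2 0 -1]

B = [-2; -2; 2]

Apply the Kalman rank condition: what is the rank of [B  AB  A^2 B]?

3

AB = [[-6], [-8], [2]]
A^2B = [[-32], [-32], [10]]
Controllability matrix C = [B  AB  A^2B] = [[-2, -6, -32], [-2, -8, -32], [2, 2, 10]]
det(C) = (-2)·((-8)·10 - (-32)·2) - (-6)·((-2)·10 - (-32)·2) + (-32)·((-2)·2 - (-8)·2) = (-2)·(-16) - (-6)·44 + (-32)·12 = -88 ≠ 0, so rank(C) = 3.
rank(C) = 3 = n, so the pair (A, B) is completely controllable.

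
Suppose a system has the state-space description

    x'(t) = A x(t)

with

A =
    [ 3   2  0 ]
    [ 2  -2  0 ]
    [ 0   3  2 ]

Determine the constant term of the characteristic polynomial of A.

Expand det(sI - A) for the 3×3 matrix.
p(s) = s^3 - 3s^2 - 8s + 20.
(Check: constant term = det(-A) = (-1)^3 det A = 20; coefficient of s^2 = -tr A = -3.)
The constant term is 20.

20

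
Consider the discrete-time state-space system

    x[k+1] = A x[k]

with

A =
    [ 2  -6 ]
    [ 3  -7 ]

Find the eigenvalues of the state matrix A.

-4, -1

det(zI - A) = z^2 - (tr A)z + det A, with tr A = 2 + (-7) = -5 and det A = 2·(-7) - (-6)·3 = -14 - (-18) = 4.
So p(z) = det(zI - A) = z^2 + 5z + 4.
Factor z^2 + 5z + 4: two numbers with sum -5 and product 4 are -1 and -4, so z^2 + 5z + 4 = (z + 1)(z + 4).
Hence p(z) = (z + 1) (z + 4), with roots -4, -1.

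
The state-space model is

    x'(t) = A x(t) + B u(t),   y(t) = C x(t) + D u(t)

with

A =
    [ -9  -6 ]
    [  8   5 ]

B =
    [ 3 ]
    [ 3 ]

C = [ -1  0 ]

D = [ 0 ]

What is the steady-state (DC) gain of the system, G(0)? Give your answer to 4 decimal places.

11.0000

G(0) = C(-A)^{-1}B + D = -C A^{-1} B + D.
det A = 3, so A^{-1} = (1/3)·adj(A) = [[5/3, 2], [-8/3, -3]]
A^{-1} B = [11, -17]^T
C A^{-1} B = -11
G(0) = D - C A^{-1} B = 0 - (-11) = 11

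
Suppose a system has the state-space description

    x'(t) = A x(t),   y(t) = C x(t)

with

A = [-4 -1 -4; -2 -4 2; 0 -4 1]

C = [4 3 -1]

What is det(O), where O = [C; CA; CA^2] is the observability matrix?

3438

CA = [[-22, -12, -11]]
CA^2 = [[112, 114, 53]]
Observability matrix O = [C; CA; CA^2] = [[4, 3, -1], [-22, -12, -11], [112, 114, 53]]
Expanding along the first row, det(O) = 4·((-12)·53 - (-11)·114) - 3·((-22)·53 - (-11)·112) + (-1)·((-22)·114 - (-12)·112) = 4·618 - 3·66 + (-1)·(-1164) = 3438
Since det(O) ≠ 0, rank(O) = 3 and the system is completely observable.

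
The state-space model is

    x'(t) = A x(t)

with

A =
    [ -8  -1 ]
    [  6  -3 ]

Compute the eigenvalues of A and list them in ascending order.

-6, -5

det(sI - A) = s^2 - (tr A)s + det A, with tr A = (-8) + (-3) = -11 and det A = (-8)·(-3) - (-1)·6 = 24 - (-6) = 30.
So p(s) = det(sI - A) = s^2 + 11s + 30.
Factor s^2 + 11s + 30: two numbers with sum -11 and product 30 are -5 and -6, so s^2 + 11s + 30 = (s + 5)(s + 6).
Hence p(s) = (s + 5) (s + 6), with roots -6, -5.
All eigenvalues have negative real part, so the system is asymptotically stable.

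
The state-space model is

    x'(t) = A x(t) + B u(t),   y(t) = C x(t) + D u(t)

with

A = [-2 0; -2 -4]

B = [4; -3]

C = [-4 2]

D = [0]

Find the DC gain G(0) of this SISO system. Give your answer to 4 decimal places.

-11.5000

G(0) = C(-A)^{-1}B + D = -C A^{-1} B + D.
det A = 8, so A^{-1} = (1/8)·adj(A) = [[-1/2, 0], [1/4, -1/4]]
A^{-1} B = [-2, 7/4]^T
C A^{-1} B = 23/2
G(0) = D - C A^{-1} B = 0 - (23/2) = -23/2 ≈ -11.5000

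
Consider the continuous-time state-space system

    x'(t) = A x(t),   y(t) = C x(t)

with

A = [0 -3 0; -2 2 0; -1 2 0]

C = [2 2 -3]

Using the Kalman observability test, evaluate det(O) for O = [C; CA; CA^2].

CA = [[-1, -8, 0]]
CA^2 = [[16, -13, 0]]
Observability matrix O = [C; CA; CA^2] = [[2, 2, -3], [-1, -8, 0], [16, -13, 0]]
Expanding along the first row, det(O) = 2·((-8)·0 - 0·(-13)) - 2·((-1)·0 - 0·16) + (-3)·((-1)·(-13) - (-8)·16) = 2·0 - 2·0 + (-3)·141 = -423
Since det(O) ≠ 0, rank(O) = 3 and the system is completely observable.

-423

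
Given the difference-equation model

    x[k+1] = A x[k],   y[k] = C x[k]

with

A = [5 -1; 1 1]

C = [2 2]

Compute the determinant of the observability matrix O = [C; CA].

CA = [[12, 0]]
Observability matrix O = [C; CA] = [[2, 2], [12, 0]]
det(O) = 2·0 - 2·12 = 0 - 24 = -24
Since det(O) ≠ 0, rank(O) = 2 and the system is completely observable.

-24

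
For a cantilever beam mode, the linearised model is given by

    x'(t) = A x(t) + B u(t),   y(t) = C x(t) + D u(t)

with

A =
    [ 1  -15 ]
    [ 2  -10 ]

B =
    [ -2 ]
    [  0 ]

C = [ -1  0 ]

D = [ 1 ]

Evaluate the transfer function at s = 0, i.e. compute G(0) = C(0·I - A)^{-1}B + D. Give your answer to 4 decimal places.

2.0000

G(0) = C(-A)^{-1}B + D = -C A^{-1} B + D.
det A = 20, so A^{-1} = (1/20)·adj(A) = [[-1/2, 3/4], [-1/10, 1/20]]
A^{-1} B = [1, 1/5]^T
C A^{-1} B = -1
G(0) = D - C A^{-1} B = 1 - (-1) = 2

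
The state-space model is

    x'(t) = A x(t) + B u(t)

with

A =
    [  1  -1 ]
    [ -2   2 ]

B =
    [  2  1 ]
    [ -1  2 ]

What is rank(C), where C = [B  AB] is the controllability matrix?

AB = [[3, -1], [-6, 2]]
Controllability matrix C = [B  AB] = [[2, 1, 3, -1], [-1, 2, -6, 2]]
Take the 2×2 submatrix of C formed by columns 1, 2: [[2, 1], [-1, 2]]. Its determinant is 2·2 - 1·(-1) = 4 - (-1) = 5 ≠ 0.
So rank(C) ≥ 2; since C has 2 rows, rank(C) = 2.
rank(C) = 2 = n, so the pair (A, B) is completely controllable.

2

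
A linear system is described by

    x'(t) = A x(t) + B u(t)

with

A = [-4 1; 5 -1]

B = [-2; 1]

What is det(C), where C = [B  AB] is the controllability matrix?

13

AB = [[9], [-11]]
Controllability matrix C = [B  AB] = [[-2, 9], [1, -11]]
det(C) = (-2)·(-11) - 9·1 = 22 - 9 = 13
Since det(C) ≠ 0, rank(C) = 2 and the system is completely controllable.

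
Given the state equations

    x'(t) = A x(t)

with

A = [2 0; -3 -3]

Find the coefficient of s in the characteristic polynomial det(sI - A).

1

For a 2×2 matrix, det(sI - A) = s^2 - (tr A)s + det A.
tr A = -1, det A = -6.
So p(s) = s^2 + s - 6.
The coefficient of s is 1.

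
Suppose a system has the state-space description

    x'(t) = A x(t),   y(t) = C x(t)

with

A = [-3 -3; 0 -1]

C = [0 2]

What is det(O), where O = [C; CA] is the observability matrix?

0

CA = [[0, -2]]
Observability matrix O = [C; CA] = [[0, 2], [0, -2]]
det(O) = 0·(-2) - 2·0 = 0 - 0 = 0
Since det(O) = 0, rank(O) < 2 and the system is not completely observable.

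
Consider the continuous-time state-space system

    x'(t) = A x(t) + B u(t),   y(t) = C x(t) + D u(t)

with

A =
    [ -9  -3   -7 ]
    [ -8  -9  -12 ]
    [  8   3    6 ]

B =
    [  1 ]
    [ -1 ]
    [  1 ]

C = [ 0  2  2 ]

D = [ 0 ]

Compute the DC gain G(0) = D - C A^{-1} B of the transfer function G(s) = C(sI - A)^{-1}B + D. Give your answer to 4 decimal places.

0.0000

G(0) = C(-A)^{-1}B + D = -C A^{-1} B + D.
det A = -30, so A^{-1} = (1/-30)·adj(A) = [[3/5, 1/10, 9/10], [8/5, -1/15, 26/15], [-8/5, -1/10, -19/10]]
A^{-1} B = [7/5, 17/5, -17/5]^T
C A^{-1} B = 0
G(0) = D - C A^{-1} B = 0 - (0) = 0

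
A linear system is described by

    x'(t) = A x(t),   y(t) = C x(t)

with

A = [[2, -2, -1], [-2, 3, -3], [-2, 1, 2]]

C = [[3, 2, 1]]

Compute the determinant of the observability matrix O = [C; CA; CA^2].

-315

CA = [[0, 1, -7]]
CA^2 = [[12, -4, -17]]
Observability matrix O = [C; CA; CA^2] = [[3, 2, 1], [0, 1, -7], [12, -4, -17]]
Expanding along the first row, det(O) = 3·(1·(-17) - (-7)·(-4)) - 2·(0·(-17) - (-7)·12) + 1·(0·(-4) - 1·12) = 3·(-45) - 2·84 + 1·(-12) = -315
Since det(O) ≠ 0, rank(O) = 3 and the system is completely observable.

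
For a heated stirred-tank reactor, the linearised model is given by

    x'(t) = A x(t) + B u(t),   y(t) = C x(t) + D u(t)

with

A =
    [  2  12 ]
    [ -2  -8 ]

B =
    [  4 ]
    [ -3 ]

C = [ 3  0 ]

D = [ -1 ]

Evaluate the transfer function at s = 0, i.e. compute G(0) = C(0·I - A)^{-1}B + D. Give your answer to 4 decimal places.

-2.5000

G(0) = C(-A)^{-1}B + D = -C A^{-1} B + D.
det A = 8, so A^{-1} = (1/8)·adj(A) = [[-1, -3/2], [1/4, 1/4]]
A^{-1} B = [1/2, 1/4]^T
C A^{-1} B = 3/2
G(0) = D - C A^{-1} B = -1 - (3/2) = -5/2 ≈ -2.5000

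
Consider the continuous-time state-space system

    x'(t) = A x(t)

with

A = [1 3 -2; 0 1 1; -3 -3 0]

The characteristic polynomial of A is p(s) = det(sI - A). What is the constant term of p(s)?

Expand det(sI - A) for the 3×3 matrix.
p(s) = s^3 - 2s^2 - 2s + 12.
(Check: constant term = det(-A) = (-1)^3 det A = 12; coefficient of s^2 = -tr A = -2.)
The constant term is 12.

12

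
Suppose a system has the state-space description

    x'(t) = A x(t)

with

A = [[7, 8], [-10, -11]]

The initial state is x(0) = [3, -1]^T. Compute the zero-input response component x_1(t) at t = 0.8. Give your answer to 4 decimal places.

4.2169

det(sI - A) = s^2 - (tr A)s + det A, with tr A = 7 + (-11) = -4 and det A = 7·(-11) - 8·(-10) = -77 - (-80) = 3.
So p(s) = det(sI - A) = s^2 + 4s + 3.
Factor s^2 + 4s + 3: two numbers with sum -4 and product 3 are -1 and -3, so s^2 + 4s + 3 = (s + 1)(s + 3).
Hence p(s) = (s + 1) (s + 3), with roots -3, -1.
The eigenvalues -3, -1 are distinct and real, so A is diagonalisable and x(t) = e^{At} x(0) = V diag(e^{λ_i t}) V^{-1} x(0), where the columns of V are the eigenvectors.
λ = -3: A - (-3)I = [[10, 8], [-10, -8]]. Row 1 gives 10·v1 + 8·v2 = 0, so take v_1 = [-4, 5]^T.
λ = -1: A - (-1)I = [[8, 8], [-10, -10]]. Row 1 gives 8·v1 + 8·v2 = 0, so take v_2 = [-1, 1]^T.
V = [v_1 v_2] = [[-4, -1], [5, 1]] has det V = 1, so V^{-1} = adj(V)/det V = [[1, 1], [-5, -4]].
Modal coordinates z(0) = V^{-1} x(0): 1·3 + 1·(-1) = 2; (-5)·3 + (-4)·(-1) = -11; so z(0) = [2, -11]^T.
x_1(t) = Σ_i (v_i)_1 · z_i(0) · e^{λ_i t} (row 1 of V times the modal terms).
x_1(0.8) = (-4)·2·e^{-3·0.8} + (-1)·(-11)·e^{-1·0.8} = (-8)·0.090718 + 11·0.449329 = 4.2169.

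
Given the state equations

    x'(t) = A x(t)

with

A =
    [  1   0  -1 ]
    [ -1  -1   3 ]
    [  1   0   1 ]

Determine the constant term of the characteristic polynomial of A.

2

Expand det(sI - A) for the 3×3 matrix.
p(s) = s^3 - s^2 + 2.
(Check: constant term = det(-A) = (-1)^3 det A = 2; coefficient of s^2 = -tr A = -1.)
The constant term is 2.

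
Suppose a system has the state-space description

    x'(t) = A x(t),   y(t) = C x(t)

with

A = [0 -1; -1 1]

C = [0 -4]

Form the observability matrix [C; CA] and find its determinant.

16

CA = [[4, -4]]
Observability matrix O = [C; CA] = [[0, -4], [4, -4]]
det(O) = 0·(-4) - (-4)·4 = 0 - (-16) = 16
Since det(O) ≠ 0, rank(O) = 2 and the system is completely observable.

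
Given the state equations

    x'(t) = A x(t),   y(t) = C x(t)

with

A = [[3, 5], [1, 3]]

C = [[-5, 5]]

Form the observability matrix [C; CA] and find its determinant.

CA = [[-10, -10]]
Observability matrix O = [C; CA] = [[-5, 5], [-10, -10]]
det(O) = (-5)·(-10) - 5·(-10) = 50 - (-50) = 100
Since det(O) ≠ 0, rank(O) = 2 and the system is completely observable.

100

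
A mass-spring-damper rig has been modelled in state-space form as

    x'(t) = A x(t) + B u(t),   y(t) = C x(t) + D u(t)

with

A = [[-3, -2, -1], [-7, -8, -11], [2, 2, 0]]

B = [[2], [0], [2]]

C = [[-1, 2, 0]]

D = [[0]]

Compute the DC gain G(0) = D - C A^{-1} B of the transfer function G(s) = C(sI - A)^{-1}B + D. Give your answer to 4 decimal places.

-11.0000

G(0) = C(-A)^{-1}B + D = -C A^{-1} B + D.
det A = -24, so A^{-1} = (1/-24)·adj(A) = [[-11/12, 1/12, -7/12], [11/12, -1/12, 13/12], [-1/12, -1/12, -5/12]]
A^{-1} B = [-3, 4, -1]^T
C A^{-1} B = 11
G(0) = D - C A^{-1} B = 0 - (11) = -11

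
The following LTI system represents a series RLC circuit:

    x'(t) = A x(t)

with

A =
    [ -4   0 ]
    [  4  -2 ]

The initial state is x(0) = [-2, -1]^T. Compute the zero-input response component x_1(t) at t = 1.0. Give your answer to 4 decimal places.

det(sI - A) = s^2 - (tr A)s + det A, with tr A = (-4) + (-2) = -6 and det A = (-4)·(-2) - 0·4 = 8 - 0 = 8.
So p(s) = det(sI - A) = s^2 + 6s + 8.
Factor s^2 + 6s + 8: two numbers with sum -6 and product 8 are -2 and -4, so s^2 + 6s + 8 = (s + 2)(s + 4).
Hence p(s) = (s + 2) (s + 4), with roots -4, -2.
The eigenvalues -4, -2 are distinct and real, so A is diagonalisable and x(t) = e^{At} x(0) = V diag(e^{λ_i t}) V^{-1} x(0), where the columns of V are the eigenvectors.
λ = -4: A - (-4)I = [[0, 0], [4, 2]]. Row 2 gives 4·v1 + 2·v2 = 0, so take v_1 = [1, -2]^T.
λ = -2: A - (-2)I = [[-2, 0], [4, 0]]. Row 1 gives (-2)·v1 + 0·v2 = 0, so take v_2 = [0, 1]^T.
V = [v_1 v_2] = [[1, 0], [-2, 1]] has det V = 1, so V^{-1} = adj(V)/det V = [[1, 0], [2, 1]].
Modal coordinates z(0) = V^{-1} x(0): 1·(-2) + 0·(-1) = -2; 2·(-2) + 1·(-1) = -5; so z(0) = [-2, -5]^T.
x_1(t) = Σ_i (v_i)_1 · z_i(0) · e^{λ_i t} (row 1 of V times the modal terms).
x_1(1.0) = 1·(-2)·e^{-4·1.0} + 0·(-5)·e^{-2·1.0} = (-2)·0.018316 + 0·0.135335 = -0.0366.

-0.0366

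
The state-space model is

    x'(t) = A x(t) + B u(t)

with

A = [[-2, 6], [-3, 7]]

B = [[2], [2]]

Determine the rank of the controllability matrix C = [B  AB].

AB = [[8], [8]]
Controllability matrix C = [B  AB] = [[2, 8], [2, 8]]
Every column of C is a scalar multiple of column 1 = [2, 2] (multipliers 1, 4), so the columns span a one-dimensional space.
C ≠ 0, hence rank(C) = 1.
rank(C) = 1 < n = 2, so the pair (A, B) is not completely controllable.

1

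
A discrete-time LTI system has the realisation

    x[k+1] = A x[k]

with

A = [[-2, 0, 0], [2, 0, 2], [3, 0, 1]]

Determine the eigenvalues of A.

det(zI - A) = z^3 - (tr A)z^2 + (M11 + M22 + M33)z - det A, where Mii is the 2×2 principal minor of A obtained by deleting row i and column i.
tr A = (-2) + 0 + 1 = -1; M11 = 0·1 - 2·0 = 0 - 0 = 0; M22 = (-2)·1 - 0·3 = -2 - 0 = -2; M33 = (-2)·0 - 0·2 = 0 - 0 = 0; sum of minors = -2.
det A = (-2)·(0·1 - 2·0) - 0·(2·1 - 2·3) + 0·(2·0 - 0·3) = (-2)·0 - 0·(-4) + 0·0 = 0.
So p(z) = det(zI - A) = z^3 + z^2 - 2z.
The constant term is 0, so p(z) = z(z^2 + z - 2).
Factor z^2 + z - 2: two numbers with sum -1 and product -2 are 1 and -2, so z^2 + z - 2 = (z - 1)(z + 2).
Hence p(z) = z (z - 1) (z + 2), with roots -2, 0, 1.

-2, 0, 1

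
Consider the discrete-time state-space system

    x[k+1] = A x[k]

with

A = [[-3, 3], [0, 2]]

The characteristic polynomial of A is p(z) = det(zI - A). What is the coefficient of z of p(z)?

For a 2×2 matrix, det(zI - A) = z^2 - (tr A)z + det A.
tr A = -1, det A = -6.
So p(z) = z^2 + z - 6.
The coefficient of z is 1.

1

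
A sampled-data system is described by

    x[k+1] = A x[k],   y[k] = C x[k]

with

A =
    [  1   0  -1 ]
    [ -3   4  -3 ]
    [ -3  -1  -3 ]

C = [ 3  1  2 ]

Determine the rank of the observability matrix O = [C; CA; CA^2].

3

CA = [[-6, 2, -12]]
CA^2 = [[24, 20, 36]]
Observability matrix O = [C; CA; CA^2] = [[3, 1, 2], [-6, 2, -12], [24, 20, 36]]
det(O) = 3·(2·36 - (-12)·20) - 1·((-6)·36 - (-12)·24) + 2·((-6)·20 - 2·24) = 3·312 - 1·72 + 2·(-168) = 528 ≠ 0, so rank(O) = 3.
rank(O) = 3 = n, so the pair (A, C) is completely observable.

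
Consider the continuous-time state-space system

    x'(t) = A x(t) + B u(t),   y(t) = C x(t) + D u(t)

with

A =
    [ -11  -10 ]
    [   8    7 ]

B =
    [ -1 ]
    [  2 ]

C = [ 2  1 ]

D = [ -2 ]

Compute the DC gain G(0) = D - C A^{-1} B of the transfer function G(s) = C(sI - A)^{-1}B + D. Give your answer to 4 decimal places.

G(0) = C(-A)^{-1}B + D = -C A^{-1} B + D.
det A = 3, so A^{-1} = (1/3)·adj(A) = [[7/3, 10/3], [-8/3, -11/3]]
A^{-1} B = [13/3, -14/3]^T
C A^{-1} B = 4
G(0) = D - C A^{-1} B = -2 - (4) = -6

-6.0000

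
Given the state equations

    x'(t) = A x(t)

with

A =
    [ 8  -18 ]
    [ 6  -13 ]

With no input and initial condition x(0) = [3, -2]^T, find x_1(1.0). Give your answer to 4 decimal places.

det(sI - A) = s^2 - (tr A)s + det A, with tr A = 8 + (-13) = -5 and det A = 8·(-13) - (-18)·6 = -104 - (-108) = 4.
So p(s) = det(sI - A) = s^2 + 5s + 4.
Factor s^2 + 5s + 4: two numbers with sum -5 and product 4 are -1 and -4, so s^2 + 5s + 4 = (s + 1)(s + 4).
Hence p(s) = (s + 1) (s + 4), with roots -4, -1.
The eigenvalues -4, -1 are distinct and real, so A is diagonalisable and x(t) = e^{At} x(0) = V diag(e^{λ_i t}) V^{-1} x(0), where the columns of V are the eigenvectors.
λ = -4: A - (-4)I = [[12, -18], [6, -9]]. Row 1 gives 12·v1 + (-18)·v2 = 0, so take v_1 = [3, 2]^T.
λ = -1: A - (-1)I = [[9, -18], [6, -12]]. Row 1 gives 9·v1 + (-18)·v2 = 0, so take v_2 = [2, 1]^T.
V = [v_1 v_2] = [[3, 2], [2, 1]] has det V = -1, so V^{-1} = adj(V)/det V = [[-1, 2], [2, -3]].
Modal coordinates z(0) = V^{-1} x(0): (-1)·3 + 2·(-2) = -7; 2·3 + (-3)·(-2) = 12; so z(0) = [-7, 12]^T.
x_1(t) = Σ_i (v_i)_1 · z_i(0) · e^{λ_i t} (row 1 of V times the modal terms).
x_1(1.0) = 3·(-7)·e^{-4·1.0} + 2·12·e^{-1·1.0} = (-21)·0.018316 + 24·0.367879 = 8.4445.

8.4445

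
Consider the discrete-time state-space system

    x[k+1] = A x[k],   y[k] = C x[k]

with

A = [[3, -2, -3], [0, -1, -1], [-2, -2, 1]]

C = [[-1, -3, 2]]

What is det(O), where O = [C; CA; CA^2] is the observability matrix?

364

CA = [[-7, 1, 8]]
CA^2 = [[-37, -3, 28]]
Observability matrix O = [C; CA; CA^2] = [[-1, -3, 2], [-7, 1, 8], [-37, -3, 28]]
Expanding along the first row, det(O) = (-1)·(1·28 - 8·(-3)) - (-3)·((-7)·28 - 8·(-37)) + 2·((-7)·(-3) - 1·(-37)) = (-1)·52 - (-3)·100 + 2·58 = 364
Since det(O) ≠ 0, rank(O) = 3 and the system is completely observable.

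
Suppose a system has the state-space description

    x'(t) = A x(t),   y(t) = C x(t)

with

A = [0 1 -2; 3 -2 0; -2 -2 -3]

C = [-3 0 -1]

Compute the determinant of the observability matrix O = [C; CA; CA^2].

-422

CA = [[2, -1, 9]]
CA^2 = [[-21, -14, -31]]
Observability matrix O = [C; CA; CA^2] = [[-3, 0, -1], [2, -1, 9], [-21, -14, -31]]
Expanding along the first row, det(O) = (-3)·((-1)·(-31) - 9·(-14)) - 0·(2·(-31) - 9·(-21)) + (-1)·(2·(-14) - (-1)·(-21)) = (-3)·157 - 0·127 + (-1)·(-49) = -422
Since det(O) ≠ 0, rank(O) = 3 and the system is completely observable.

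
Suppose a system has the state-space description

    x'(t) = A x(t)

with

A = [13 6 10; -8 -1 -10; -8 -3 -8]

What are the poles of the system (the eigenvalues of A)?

det(sI - A) = s^3 - (tr A)s^2 + (M11 + M22 + M33)s - det A, where Mii is the 2×2 principal minor of A obtained by deleting row i and column i.
tr A = 13 + (-1) + (-8) = 4; M11 = (-1)·(-8) - (-10)·(-3) = 8 - 30 = -22; M22 = 13·(-8) - 10·(-8) = -104 - (-80) = -24; M33 = 13·(-1) - 6·(-8) = -13 - (-48) = 35; sum of minors = -11.
det A = 13·((-1)·(-8) - (-10)·(-3)) - 6·((-8)·(-8) - (-10)·(-8)) + 10·((-8)·(-3) - (-1)·(-8)) = 13·(-22) - 6·(-16) + 10·16 = -30.
So p(s) = det(sI - A) = s^3 - 4s^2 - 11s + 30.
Rational-root test: any integer root divides 30. Testing small divisors, s = 2 works: p(2) = 8 + (-16) + (-22) + 30 = 0, so (s - 2) is a factor.
Dividing, p(s) = (s - 2)(s^2 - 2s - 15).
Factor s^2 - 2s - 15: two numbers with sum 2 and product -15 are 5 and -3, so s^2 - 2s - 15 = (s - 5)(s + 3).
Hence p(s) = (s - 5) (s - 2) (s + 3), with roots -3, 2, 5.
At least one eigenvalue has non-negative real part, so the system is not asymptotically stable.

-3, 2, 5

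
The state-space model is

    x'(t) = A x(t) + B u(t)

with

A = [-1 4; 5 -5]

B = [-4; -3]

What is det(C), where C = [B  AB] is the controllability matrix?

-4

AB = [[-8], [-5]]
Controllability matrix C = [B  AB] = [[-4, -8], [-3, -5]]
det(C) = (-4)·(-5) - (-8)·(-3) = 20 - 24 = -4
Since det(C) ≠ 0, rank(C) = 2 and the system is completely controllable.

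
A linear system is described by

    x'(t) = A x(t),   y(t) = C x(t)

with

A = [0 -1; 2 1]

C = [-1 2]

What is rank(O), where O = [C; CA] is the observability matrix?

2

CA = [[4, 3]]
Observability matrix O = [C; CA] = [[-1, 2], [4, 3]]
det(O) = (-1)·3 - 2·4 = -3 - 8 = -11 ≠ 0, so rank(O) = 2.
rank(O) = 2 = n, so the pair (A, C) is completely observable.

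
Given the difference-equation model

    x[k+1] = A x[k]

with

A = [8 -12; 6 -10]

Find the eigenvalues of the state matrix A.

-4, 2

det(zI - A) = z^2 - (tr A)z + det A, with tr A = 8 + (-10) = -2 and det A = 8·(-10) - (-12)·6 = -80 - (-72) = -8.
So p(z) = det(zI - A) = z^2 + 2z - 8.
Factor z^2 + 2z - 8: two numbers with sum -2 and product -8 are 2 and -4, so z^2 + 2z - 8 = (z - 2)(z + 4).
Hence p(z) = (z - 2) (z + 4), with roots -4, 2.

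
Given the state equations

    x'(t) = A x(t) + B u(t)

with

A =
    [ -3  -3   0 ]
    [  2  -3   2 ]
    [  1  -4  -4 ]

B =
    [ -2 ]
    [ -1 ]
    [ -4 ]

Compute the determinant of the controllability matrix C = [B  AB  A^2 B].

AB = [[9], [-9], [18]]
A^2B = [[0], [81], [-27]]
Controllability matrix C = [B  AB  A^2B] = [[-2, 9, 0], [-1, -9, 81], [-4, 18, -27]]
Expanding along the first row, det(C) = (-2)·((-9)·(-27) - 81·18) - 9·((-1)·(-27) - 81·(-4)) + 0·((-1)·18 - (-9)·(-4)) = (-2)·(-1215) - 9·351 + 0·(-54) = -729
Since det(C) ≠ 0, rank(C) = 3 and the system is completely controllable.

-729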